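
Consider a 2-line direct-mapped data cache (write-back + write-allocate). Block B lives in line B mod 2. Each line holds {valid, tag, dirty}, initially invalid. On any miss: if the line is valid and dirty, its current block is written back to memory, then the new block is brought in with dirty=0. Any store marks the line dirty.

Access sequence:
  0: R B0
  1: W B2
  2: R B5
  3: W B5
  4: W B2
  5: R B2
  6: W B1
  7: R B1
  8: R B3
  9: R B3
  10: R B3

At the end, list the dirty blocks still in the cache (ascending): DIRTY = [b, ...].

DIRTY = [2]

0: R B0 -> L0 miss  d=-]
1: W B2 -> L0 miss  d=D]
2: R B5 -> L1 miss  d=-]
3: W B5 -> L1 hit  d=D]
4: W B2 -> L0 hit  d=D]
5: R B2 -> L0 hit  d=D]
6: W B1 -> L1 miss wb->B5  d=D]
7: R B1 -> L1 hit  d=D]
8: R B3 -> L1 miss wb->B1  d=-]
9: R B3 -> L1 hit  d=-]
10: R B3 -> L1 hit  d=-]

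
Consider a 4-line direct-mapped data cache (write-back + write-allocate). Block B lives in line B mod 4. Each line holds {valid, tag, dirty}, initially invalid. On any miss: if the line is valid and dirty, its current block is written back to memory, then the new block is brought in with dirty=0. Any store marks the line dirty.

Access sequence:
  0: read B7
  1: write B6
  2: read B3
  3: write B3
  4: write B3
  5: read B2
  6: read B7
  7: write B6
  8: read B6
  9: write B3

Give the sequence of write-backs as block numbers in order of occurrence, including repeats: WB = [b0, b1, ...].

0: R B7 -> L3 miss  d=-]
1: W B6 -> L2 miss  d=D]
2: R B3 -> L3 miss  d=-]
3: W B3 -> L3 hit  d=D]
4: W B3 -> L3 hit  d=D]
5: R B2 -> L2 miss wb->B6  d=-]
6: R B7 -> L3 miss wb->B3  d=-]
7: W B6 -> L2 miss  d=D]
8: R B6 -> L2 hit  d=D]
9: W B3 -> L3 miss  d=D]

WB = [6, 3]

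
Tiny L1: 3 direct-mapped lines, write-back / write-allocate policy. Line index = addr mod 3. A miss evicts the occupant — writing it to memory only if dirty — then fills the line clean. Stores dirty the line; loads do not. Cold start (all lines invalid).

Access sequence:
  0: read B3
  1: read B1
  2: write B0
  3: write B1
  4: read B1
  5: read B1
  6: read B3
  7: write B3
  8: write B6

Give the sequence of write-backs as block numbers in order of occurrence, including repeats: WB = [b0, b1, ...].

  0 | R B3 → L0 miss [-]
  1 | R B1 → L1 miss [-]
  2 | W B0 → L0 miss [D]
  3 | W B1 → L1 hit [D]
  4 | R B1 → L1 hit [D]
  5 | R B1 → L1 hit [D]
  6 | R B3 → L0 miss wb→B0 [-]
  7 | W B3 → L0 hit [D]
  8 | W B6 → L0 miss wb→B3 [D]

WB = [0, 3]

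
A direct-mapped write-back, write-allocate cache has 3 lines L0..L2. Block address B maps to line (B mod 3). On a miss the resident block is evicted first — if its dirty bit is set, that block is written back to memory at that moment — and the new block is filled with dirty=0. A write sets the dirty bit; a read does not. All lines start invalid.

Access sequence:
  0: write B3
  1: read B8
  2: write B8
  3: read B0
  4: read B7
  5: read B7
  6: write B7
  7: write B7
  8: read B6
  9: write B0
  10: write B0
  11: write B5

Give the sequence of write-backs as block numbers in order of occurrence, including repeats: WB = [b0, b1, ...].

WB = [3, 8]

0: W B3 → L0 miss [D]
1: R B8 → L2 miss [-]
2: W B8 → L2 hit [D]
3: R B0 → L0 miss wb→B3 [-]
4: R B7 → L1 miss [-]
5: R B7 → L1 hit [-]
6: W B7 → L1 hit [D]
7: W B7 → L1 hit [D]
8: R B6 → L0 miss [-]
9: W B0 → L0 miss [D]
10: W B0 → L0 hit [D]
11: W B5 → L2 miss wb→B8 [D]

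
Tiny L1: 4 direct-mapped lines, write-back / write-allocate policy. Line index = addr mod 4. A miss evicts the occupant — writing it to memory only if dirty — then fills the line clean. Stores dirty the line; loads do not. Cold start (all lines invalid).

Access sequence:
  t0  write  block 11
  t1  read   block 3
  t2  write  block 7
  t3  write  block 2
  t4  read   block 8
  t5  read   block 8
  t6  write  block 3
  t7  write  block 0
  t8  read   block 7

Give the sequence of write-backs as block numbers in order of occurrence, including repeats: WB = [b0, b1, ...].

WB = [11, 7, 3]

0: W B11 -> L3 miss  d=D]
1: R B3 -> L3 miss wb->B11  d=-]
2: W B7 -> L3 miss  d=D]
3: W B2 -> L2 miss  d=D]
4: R B8 -> L0 miss  d=-]
5: R B8 -> L0 hit  d=-]
6: W B3 -> L3 miss wb->B7  d=D]
7: W B0 -> L0 miss  d=D]
8: R B7 -> L3 miss wb->B3  d=-]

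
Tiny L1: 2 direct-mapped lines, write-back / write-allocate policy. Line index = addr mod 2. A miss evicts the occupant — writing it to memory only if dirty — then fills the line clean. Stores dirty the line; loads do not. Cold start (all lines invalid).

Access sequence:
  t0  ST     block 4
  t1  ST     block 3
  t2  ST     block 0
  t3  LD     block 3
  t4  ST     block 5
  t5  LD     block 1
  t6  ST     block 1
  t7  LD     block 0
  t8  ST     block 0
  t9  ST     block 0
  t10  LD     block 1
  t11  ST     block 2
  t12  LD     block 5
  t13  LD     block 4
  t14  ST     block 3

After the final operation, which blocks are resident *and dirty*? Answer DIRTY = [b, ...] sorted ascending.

DIRTY = [3]

  0 | W B4 → L0 miss [D]
  1 | W B3 → L1 miss [D]
  2 | W B0 → L0 miss wb→B4 [D]
  3 | R B3 → L1 hit [D]
  4 | W B5 → L1 miss wb→B3 [D]
  5 | R B1 → L1 miss wb→B5 [-]
  6 | W B1 → L1 hit [D]
  7 | R B0 → L0 hit [D]
  8 | W B0 → L0 hit [D]
  9 | W B0 → L0 hit [D]
  10 | R B1 → L1 hit [D]
  11 | W B2 → L0 miss wb→B0 [D]
  12 | R B5 → L1 miss wb→B1 [-]
  13 | R B4 → L0 miss wb→B2 [-]
  14 | W B3 → L1 miss [D]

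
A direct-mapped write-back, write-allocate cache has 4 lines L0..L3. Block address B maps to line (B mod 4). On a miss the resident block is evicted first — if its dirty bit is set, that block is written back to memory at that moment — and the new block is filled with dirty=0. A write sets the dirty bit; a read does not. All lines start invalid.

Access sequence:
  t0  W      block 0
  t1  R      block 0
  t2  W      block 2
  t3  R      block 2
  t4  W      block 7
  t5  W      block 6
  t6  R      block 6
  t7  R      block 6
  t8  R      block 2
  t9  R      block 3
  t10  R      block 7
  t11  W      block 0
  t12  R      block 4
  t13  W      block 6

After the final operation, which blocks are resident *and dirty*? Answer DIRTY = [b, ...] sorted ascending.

  0 | W B0 → L0 miss [D]
  1 | R B0 → L0 hit [D]
  2 | W B2 → L2 miss [D]
  3 | R B2 → L2 hit [D]
  4 | W B7 → L3 miss [D]
  5 | W B6 → L2 miss wb→B2 [D]
  6 | R B6 → L2 hit [D]
  7 | R B6 → L2 hit [D]
  8 | R B2 → L2 miss wb→B6 [-]
  9 | R B3 → L3 miss wb→B7 [-]
  10 | R B7 → L3 miss [-]
  11 | W B0 → L0 hit [D]
  12 | R B4 → L0 miss wb→B0 [-]
  13 | W B6 → L2 miss [D]

DIRTY = [6]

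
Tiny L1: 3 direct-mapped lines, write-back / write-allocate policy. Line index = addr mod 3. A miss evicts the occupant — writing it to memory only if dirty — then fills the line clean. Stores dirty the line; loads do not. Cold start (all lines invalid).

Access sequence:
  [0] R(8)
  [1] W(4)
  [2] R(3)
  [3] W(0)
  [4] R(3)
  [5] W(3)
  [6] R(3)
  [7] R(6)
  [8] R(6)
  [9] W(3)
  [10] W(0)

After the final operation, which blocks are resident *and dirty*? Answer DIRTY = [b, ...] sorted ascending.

0: R B8 → L2 miss [-]
1: W B4 → L1 miss [D]
2: R B3 → L0 miss [-]
3: W B0 → L0 miss [D]
4: R B3 → L0 miss wb→B0 [-]
5: W B3 → L0 hit [D]
6: R B3 → L0 hit [D]
7: R B6 → L0 miss wb→B3 [-]
8: R B6 → L0 hit [-]
9: W B3 → L0 miss [D]
10: W B0 → L0 miss wb→B3 [D]

DIRTY = [0, 4]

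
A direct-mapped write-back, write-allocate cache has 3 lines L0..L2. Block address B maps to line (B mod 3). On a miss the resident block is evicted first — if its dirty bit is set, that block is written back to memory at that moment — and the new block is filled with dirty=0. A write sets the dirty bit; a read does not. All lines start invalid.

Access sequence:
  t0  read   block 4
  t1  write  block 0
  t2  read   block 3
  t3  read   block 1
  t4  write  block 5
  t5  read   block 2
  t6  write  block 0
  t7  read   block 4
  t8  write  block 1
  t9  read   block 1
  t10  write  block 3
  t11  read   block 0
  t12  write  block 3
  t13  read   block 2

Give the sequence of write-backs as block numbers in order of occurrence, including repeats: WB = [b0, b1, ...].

WB = [0, 5, 0, 3]

  0 | R B4 → L1 miss [-]
  1 | W B0 → L0 miss [D]
  2 | R B3 → L0 miss wb→B0 [-]
  3 | R B1 → L1 miss [-]
  4 | W B5 → L2 miss [D]
  5 | R B2 → L2 miss wb→B5 [-]
  6 | W B0 → L0 miss [D]
  7 | R B4 → L1 miss [-]
  8 | W B1 → L1 miss [D]
  9 | R B1 → L1 hit [D]
  10 | W B3 → L0 miss wb→B0 [D]
  11 | R B0 → L0 miss wb→B3 [-]
  12 | W B3 → L0 miss [D]
  13 | R B2 → L2 hit [-]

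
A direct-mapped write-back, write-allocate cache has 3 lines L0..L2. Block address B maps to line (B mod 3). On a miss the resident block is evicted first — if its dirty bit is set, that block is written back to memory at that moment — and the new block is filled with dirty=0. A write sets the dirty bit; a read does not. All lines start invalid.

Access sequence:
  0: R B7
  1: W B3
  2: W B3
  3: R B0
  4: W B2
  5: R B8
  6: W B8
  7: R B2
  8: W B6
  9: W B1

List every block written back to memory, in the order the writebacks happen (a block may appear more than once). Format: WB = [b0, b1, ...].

  0 | R B7 → L1 miss [-]
  1 | W B3 → L0 miss [D]
  2 | W B3 → L0 hit [D]
  3 | R B0 → L0 miss wb→B3 [-]
  4 | W B2 → L2 miss [D]
  5 | R B8 → L2 miss wb→B2 [-]
  6 | W B8 → L2 hit [D]
  7 | R B2 → L2 miss wb→B8 [-]
  8 | W B6 → L0 miss [D]
  9 | W B1 → L1 miss [D]

WB = [3, 2, 8]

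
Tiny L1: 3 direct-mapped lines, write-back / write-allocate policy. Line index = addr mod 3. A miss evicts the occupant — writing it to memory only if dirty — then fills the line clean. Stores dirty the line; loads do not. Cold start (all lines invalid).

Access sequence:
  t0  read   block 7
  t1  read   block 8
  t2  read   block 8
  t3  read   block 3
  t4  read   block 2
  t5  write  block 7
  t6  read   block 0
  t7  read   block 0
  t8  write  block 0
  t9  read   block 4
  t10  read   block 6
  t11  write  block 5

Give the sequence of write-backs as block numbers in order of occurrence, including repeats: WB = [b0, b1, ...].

WB = [7, 0]

0: R B7 → L1 miss [-]
1: R B8 → L2 miss [-]
2: R B8 → L2 hit [-]
3: R B3 → L0 miss [-]
4: R B2 → L2 miss [-]
5: W B7 → L1 hit [D]
6: R B0 → L0 miss [-]
7: R B0 → L0 hit [-]
8: W B0 → L0 hit [D]
9: R B4 → L1 miss wb→B7 [-]
10: R B6 → L0 miss wb→B0 [-]
11: W B5 → L2 miss [D]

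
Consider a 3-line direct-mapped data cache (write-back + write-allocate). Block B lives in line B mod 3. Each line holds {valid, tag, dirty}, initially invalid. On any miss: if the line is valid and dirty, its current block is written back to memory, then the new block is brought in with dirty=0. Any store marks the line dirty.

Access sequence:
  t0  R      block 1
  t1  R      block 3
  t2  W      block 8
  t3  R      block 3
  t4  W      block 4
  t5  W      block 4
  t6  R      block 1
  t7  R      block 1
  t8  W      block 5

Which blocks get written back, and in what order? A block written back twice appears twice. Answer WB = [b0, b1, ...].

0: R B1 -> L1 miss  d=-]
1: R B3 -> L0 miss  d=-]
2: W B8 -> L2 miss  d=D]
3: R B3 -> L0 hit  d=-]
4: W B4 -> L1 miss  d=D]
5: W B4 -> L1 hit  d=D]
6: R B1 -> L1 miss wb->B4  d=-]
7: R B1 -> L1 hit  d=-]
8: W B5 -> L2 miss wb->B8  d=D]

WB = [4, 8]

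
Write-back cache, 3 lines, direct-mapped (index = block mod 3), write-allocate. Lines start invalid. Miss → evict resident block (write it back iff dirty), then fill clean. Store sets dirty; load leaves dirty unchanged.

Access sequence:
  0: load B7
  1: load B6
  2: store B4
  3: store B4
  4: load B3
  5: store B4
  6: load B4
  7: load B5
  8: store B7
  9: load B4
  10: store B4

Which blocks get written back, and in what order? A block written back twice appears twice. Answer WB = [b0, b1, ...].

0: R B7 -> L1 miss  d=-]
1: R B6 -> L0 miss  d=-]
2: W B4 -> L1 miss  d=D]
3: W B4 -> L1 hit  d=D]
4: R B3 -> L0 miss  d=-]
5: W B4 -> L1 hit  d=D]
6: R B4 -> L1 hit  d=D]
7: R B5 -> L2 miss  d=-]
8: W B7 -> L1 miss wb->B4  d=D]
9: R B4 -> L1 miss wb->B7  d=-]
10: W B4 -> L1 hit  d=D]

WB = [4, 7]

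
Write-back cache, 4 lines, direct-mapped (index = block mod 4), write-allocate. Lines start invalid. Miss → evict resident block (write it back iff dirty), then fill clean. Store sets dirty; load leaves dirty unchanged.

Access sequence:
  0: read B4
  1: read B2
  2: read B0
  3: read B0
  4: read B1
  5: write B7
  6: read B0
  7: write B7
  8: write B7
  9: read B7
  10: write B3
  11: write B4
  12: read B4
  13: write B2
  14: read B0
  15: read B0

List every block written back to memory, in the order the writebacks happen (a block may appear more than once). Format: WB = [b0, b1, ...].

0: R B4 -> L0 miss  d=-]
1: R B2 -> L2 miss  d=-]
2: R B0 -> L0 miss  d=-]
3: R B0 -> L0 hit  d=-]
4: R B1 -> L1 miss  d=-]
5: W B7 -> L3 miss  d=D]
6: R B0 -> L0 hit  d=-]
7: W B7 -> L3 hit  d=D]
8: W B7 -> L3 hit  d=D]
9: R B7 -> L3 hit  d=D]
10: W B3 -> L3 miss wb->B7  d=D]
11: W B4 -> L0 miss  d=D]
12: R B4 -> L0 hit  d=D]
13: W B2 -> L2 hit  d=D]
14: R B0 -> L0 miss wb->B4  d=-]
15: R B0 -> L0 hit  d=-]

WB = [7, 4]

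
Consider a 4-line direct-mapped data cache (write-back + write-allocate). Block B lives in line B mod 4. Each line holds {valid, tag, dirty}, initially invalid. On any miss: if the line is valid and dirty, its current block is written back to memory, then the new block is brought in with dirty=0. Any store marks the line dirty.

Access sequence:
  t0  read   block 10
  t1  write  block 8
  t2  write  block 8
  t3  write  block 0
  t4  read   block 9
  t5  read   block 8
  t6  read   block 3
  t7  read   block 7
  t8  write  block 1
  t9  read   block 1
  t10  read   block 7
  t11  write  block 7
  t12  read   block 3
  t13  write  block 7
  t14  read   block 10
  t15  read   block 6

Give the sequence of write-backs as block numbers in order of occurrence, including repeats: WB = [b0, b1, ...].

0: R B10 → L2 miss [-]
1: W B8 → L0 miss [D]
2: W B8 → L0 hit [D]
3: W B0 → L0 miss wb→B8 [D]
4: R B9 → L1 miss [-]
5: R B8 → L0 miss wb→B0 [-]
6: R B3 → L3 miss [-]
7: R B7 → L3 miss [-]
8: W B1 → L1 miss [D]
9: R B1 → L1 hit [D]
10: R B7 → L3 hit [-]
11: W B7 → L3 hit [D]
12: R B3 → L3 miss wb→B7 [-]
13: W B7 → L3 miss [D]
14: R B10 → L2 hit [-]
15: R B6 → L2 miss [-]

WB = [8, 0, 7]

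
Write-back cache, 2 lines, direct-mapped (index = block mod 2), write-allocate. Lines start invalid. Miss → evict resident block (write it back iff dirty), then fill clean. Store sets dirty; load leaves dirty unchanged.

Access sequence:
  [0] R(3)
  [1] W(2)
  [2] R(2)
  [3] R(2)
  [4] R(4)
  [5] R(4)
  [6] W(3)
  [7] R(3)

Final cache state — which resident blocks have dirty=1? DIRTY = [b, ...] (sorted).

  0 | R B3 → L1 miss [-]
  1 | W B2 → L0 miss [D]
  2 | R B2 → L0 hit [D]
  3 | R B2 → L0 hit [D]
  4 | R B4 → L0 miss wb→B2 [-]
  5 | R B4 → L0 hit [-]
  6 | W B3 → L1 hit [D]
  7 | R B3 → L1 hit [D]

DIRTY = [3]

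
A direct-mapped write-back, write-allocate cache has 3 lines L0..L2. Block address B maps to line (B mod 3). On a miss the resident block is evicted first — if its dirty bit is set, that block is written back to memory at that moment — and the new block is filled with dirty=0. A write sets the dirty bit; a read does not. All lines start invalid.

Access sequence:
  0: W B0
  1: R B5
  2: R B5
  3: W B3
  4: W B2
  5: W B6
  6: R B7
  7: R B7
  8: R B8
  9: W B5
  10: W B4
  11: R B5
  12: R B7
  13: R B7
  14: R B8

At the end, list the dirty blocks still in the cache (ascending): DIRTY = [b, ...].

DIRTY = [6]

  0 | W B0 → L0 miss [D]
  1 | R B5 → L2 miss [-]
  2 | R B5 → L2 hit [-]
  3 | W B3 → L0 miss wb→B0 [D]
  4 | W B2 → L2 miss [D]
  5 | W B6 → L0 miss wb→B3 [D]
  6 | R B7 → L1 miss [-]
  7 | R B7 → L1 hit [-]
  8 | R B8 → L2 miss wb→B2 [-]
  9 | W B5 → L2 miss [D]
  10 | W B4 → L1 miss [D]
  11 | R B5 → L2 hit [D]
  12 | R B7 → L1 miss wb→B4 [-]
  13 | R B7 → L1 hit [-]
  14 | R B8 → L2 miss wb→B5 [-]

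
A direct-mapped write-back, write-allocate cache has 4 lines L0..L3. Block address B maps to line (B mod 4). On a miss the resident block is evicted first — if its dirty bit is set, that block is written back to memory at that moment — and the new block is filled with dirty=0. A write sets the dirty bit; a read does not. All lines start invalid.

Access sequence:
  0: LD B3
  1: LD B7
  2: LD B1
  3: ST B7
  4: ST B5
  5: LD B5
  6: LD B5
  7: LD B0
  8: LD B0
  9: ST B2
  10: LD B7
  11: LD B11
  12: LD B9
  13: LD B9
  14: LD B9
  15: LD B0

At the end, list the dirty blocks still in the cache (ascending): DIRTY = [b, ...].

DIRTY = [2]

0: R B3 → L3 miss [-]
1: R B7 → L3 miss [-]
2: R B1 → L1 miss [-]
3: W B7 → L3 hit [D]
4: W B5 → L1 miss [D]
5: R B5 → L1 hit [D]
6: R B5 → L1 hit [D]
7: R B0 → L0 miss [-]
8: R B0 → L0 hit [-]
9: W B2 → L2 miss [D]
10: R B7 → L3 hit [D]
11: R B11 → L3 miss wb→B7 [-]
12: R B9 → L1 miss wb→B5 [-]
13: R B9 → L1 hit [-]
14: R B9 → L1 hit [-]
15: R B0 → L0 hit [-]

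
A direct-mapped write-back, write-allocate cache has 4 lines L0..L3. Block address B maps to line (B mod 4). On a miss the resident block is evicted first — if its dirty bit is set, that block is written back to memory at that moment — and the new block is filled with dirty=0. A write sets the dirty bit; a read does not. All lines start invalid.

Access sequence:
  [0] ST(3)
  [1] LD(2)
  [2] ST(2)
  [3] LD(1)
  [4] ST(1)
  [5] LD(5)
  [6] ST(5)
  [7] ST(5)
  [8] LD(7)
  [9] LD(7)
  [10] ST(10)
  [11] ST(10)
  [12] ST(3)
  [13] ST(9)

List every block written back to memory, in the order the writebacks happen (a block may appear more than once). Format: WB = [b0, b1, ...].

0: W B3 -> L3 miss  d=D]
1: R B2 -> L2 miss  d=-]
2: W B2 -> L2 hit  d=D]
3: R B1 -> L1 miss  d=-]
4: W B1 -> L1 hit  d=D]
5: R B5 -> L1 miss wb->B1  d=-]
6: W B5 -> L1 hit  d=D]
7: W B5 -> L1 hit  d=D]
8: R B7 -> L3 miss wb->B3  d=-]
9: R B7 -> L3 hit  d=-]
10: W B10 -> L2 miss wb->B2  d=D]
11: W B10 -> L2 hit  d=D]
12: W B3 -> L3 miss  d=D]
13: W B9 -> L1 miss wb->B5  d=D]

WB = [1, 3, 2, 5]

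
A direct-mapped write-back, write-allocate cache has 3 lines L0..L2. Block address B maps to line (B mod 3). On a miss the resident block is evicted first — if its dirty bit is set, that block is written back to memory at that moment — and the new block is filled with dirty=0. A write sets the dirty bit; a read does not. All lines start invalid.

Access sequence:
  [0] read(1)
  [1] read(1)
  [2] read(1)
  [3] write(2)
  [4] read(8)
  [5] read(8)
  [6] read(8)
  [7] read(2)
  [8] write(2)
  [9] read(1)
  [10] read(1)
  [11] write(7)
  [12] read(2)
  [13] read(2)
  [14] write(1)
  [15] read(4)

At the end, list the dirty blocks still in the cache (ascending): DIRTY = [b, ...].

DIRTY = [2]

0: R B1 → L1 miss [-]
1: R B1 → L1 hit [-]
2: R B1 → L1 hit [-]
3: W B2 → L2 miss [D]
4: R B8 → L2 miss wb→B2 [-]
5: R B8 → L2 hit [-]
6: R B8 → L2 hit [-]
7: R B2 → L2 miss [-]
8: W B2 → L2 hit [D]
9: R B1 → L1 hit [-]
10: R B1 → L1 hit [-]
11: W B7 → L1 miss [D]
12: R B2 → L2 hit [D]
13: R B2 → L2 hit [D]
14: W B1 → L1 miss wb→B7 [D]
15: R B4 → L1 miss wb→B1 [-]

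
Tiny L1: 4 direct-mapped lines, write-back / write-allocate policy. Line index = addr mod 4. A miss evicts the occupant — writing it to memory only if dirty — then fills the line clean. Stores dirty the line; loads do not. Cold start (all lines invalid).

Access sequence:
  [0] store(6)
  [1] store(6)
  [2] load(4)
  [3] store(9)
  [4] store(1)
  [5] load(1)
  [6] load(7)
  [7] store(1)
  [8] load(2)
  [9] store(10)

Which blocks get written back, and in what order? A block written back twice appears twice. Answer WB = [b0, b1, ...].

0: W B6 -> L2 miss  d=D]
1: W B6 -> L2 hit  d=D]
2: R B4 -> L0 miss  d=-]
3: W B9 -> L1 miss  d=D]
4: W B1 -> L1 miss wb->B9  d=D]
5: R B1 -> L1 hit  d=D]
6: R B7 -> L3 miss  d=-]
7: W B1 -> L1 hit  d=D]
8: R B2 -> L2 miss wb->B6  d=-]
9: W B10 -> L2 miss  d=D]

WB = [9, 6]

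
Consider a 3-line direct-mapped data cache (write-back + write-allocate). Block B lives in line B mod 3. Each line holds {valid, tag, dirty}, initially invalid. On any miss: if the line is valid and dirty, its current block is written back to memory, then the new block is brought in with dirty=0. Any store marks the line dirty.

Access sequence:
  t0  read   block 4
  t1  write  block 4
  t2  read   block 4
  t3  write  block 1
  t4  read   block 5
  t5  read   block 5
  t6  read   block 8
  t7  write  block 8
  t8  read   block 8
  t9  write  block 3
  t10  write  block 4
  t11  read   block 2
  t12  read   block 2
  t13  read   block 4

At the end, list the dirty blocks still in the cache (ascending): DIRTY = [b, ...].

  0 | R B4 → L1 miss [-]
  1 | W B4 → L1 hit [D]
  2 | R B4 → L1 hit [D]
  3 | W B1 → L1 miss wb→B4 [D]
  4 | R B5 → L2 miss [-]
  5 | R B5 → L2 hit [-]
  6 | R B8 → L2 miss [-]
  7 | W B8 → L2 hit [D]
  8 | R B8 → L2 hit [D]
  9 | W B3 → L0 miss [D]
  10 | W B4 → L1 miss wb→B1 [D]
  11 | R B2 → L2 miss wb→B8 [-]
  12 | R B2 → L2 hit [-]
  13 | R B4 → L1 hit [D]

DIRTY = [3, 4]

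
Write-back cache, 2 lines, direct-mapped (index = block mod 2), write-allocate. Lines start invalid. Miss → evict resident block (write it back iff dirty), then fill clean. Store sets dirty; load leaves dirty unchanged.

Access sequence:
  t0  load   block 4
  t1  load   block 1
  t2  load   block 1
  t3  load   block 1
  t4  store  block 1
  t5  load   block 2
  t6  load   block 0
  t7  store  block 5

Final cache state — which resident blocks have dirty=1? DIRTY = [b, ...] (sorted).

0: R B4 -> L0 miss  d=-]
1: R B1 -> L1 miss  d=-]
2: R B1 -> L1 hit  d=-]
3: R B1 -> L1 hit  d=-]
4: W B1 -> L1 hit  d=D]
5: R B2 -> L0 miss  d=-]
6: R B0 -> L0 miss  d=-]
7: W B5 -> L1 miss wb->B1  d=D]

DIRTY = [5]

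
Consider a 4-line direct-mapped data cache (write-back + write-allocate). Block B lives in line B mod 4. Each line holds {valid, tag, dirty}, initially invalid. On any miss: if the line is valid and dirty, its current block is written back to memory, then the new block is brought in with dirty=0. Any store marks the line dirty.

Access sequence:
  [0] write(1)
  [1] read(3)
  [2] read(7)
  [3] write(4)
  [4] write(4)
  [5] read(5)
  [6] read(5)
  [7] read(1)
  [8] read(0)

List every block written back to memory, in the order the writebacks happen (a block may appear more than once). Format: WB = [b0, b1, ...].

0: W B1 → L1 miss [D]
1: R B3 → L3 miss [-]
2: R B7 → L3 miss [-]
3: W B4 → L0 miss [D]
4: W B4 → L0 hit [D]
5: R B5 → L1 miss wb→B1 [-]
6: R B5 → L1 hit [-]
7: R B1 → L1 miss [-]
8: R B0 → L0 miss wb→B4 [-]

WB = [1, 4]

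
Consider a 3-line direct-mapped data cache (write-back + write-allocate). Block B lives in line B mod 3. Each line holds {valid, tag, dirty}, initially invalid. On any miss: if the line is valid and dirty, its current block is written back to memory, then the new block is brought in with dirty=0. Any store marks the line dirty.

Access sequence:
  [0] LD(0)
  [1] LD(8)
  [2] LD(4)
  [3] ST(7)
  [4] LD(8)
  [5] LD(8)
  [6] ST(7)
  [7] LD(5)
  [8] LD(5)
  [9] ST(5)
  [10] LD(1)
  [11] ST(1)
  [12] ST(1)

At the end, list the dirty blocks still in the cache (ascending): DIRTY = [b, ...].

  0 | R B0 → L0 miss [-]
  1 | R B8 → L2 miss [-]
  2 | R B4 → L1 miss [-]
  3 | W B7 → L1 miss [D]
  4 | R B8 → L2 hit [-]
  5 | R B8 → L2 hit [-]
  6 | W B7 → L1 hit [D]
  7 | R B5 → L2 miss [-]
  8 | R B5 → L2 hit [-]
  9 | W B5 → L2 hit [D]
  10 | R B1 → L1 miss wb→B7 [-]
  11 | W B1 → L1 hit [D]
  12 | W B1 → L1 hit [D]

DIRTY = [1, 5]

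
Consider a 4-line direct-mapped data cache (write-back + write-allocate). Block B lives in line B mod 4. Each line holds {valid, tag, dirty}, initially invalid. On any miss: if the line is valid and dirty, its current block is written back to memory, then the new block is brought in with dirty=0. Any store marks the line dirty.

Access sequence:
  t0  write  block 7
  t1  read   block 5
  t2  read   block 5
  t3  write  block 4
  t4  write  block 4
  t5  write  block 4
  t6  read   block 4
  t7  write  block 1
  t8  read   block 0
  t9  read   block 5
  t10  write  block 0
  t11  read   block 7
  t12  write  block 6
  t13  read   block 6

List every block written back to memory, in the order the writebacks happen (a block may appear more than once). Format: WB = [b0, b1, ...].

WB = [4, 1]

0: W B7 → L3 miss [D]
1: R B5 → L1 miss [-]
2: R B5 → L1 hit [-]
3: W B4 → L0 miss [D]
4: W B4 → L0 hit [D]
5: W B4 → L0 hit [D]
6: R B4 → L0 hit [D]
7: W B1 → L1 miss [D]
8: R B0 → L0 miss wb→B4 [-]
9: R B5 → L1 miss wb→B1 [-]
10: W B0 → L0 hit [D]
11: R B7 → L3 hit [D]
12: W B6 → L2 miss [D]
13: R B6 → L2 hit [D]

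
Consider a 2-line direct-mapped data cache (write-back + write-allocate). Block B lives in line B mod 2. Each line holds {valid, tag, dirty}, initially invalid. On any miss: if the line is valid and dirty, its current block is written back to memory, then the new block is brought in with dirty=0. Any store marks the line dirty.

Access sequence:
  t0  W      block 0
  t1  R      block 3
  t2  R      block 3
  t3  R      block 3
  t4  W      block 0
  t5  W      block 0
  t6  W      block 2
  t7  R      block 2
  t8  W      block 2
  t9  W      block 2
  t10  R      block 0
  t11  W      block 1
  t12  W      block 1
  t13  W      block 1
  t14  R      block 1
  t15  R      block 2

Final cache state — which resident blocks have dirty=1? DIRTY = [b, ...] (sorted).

DIRTY = [1]

  0 | W B0 → L0 miss [D]
  1 | R B3 → L1 miss [-]
  2 | R B3 → L1 hit [-]
  3 | R B3 → L1 hit [-]
  4 | W B0 → L0 hit [D]
  5 | W B0 → L0 hit [D]
  6 | W B2 → L0 miss wb→B0 [D]
  7 | R B2 → L0 hit [D]
  8 | W B2 → L0 hit [D]
  9 | W B2 → L0 hit [D]
  10 | R B0 → L0 miss wb→B2 [-]
  11 | W B1 → L1 miss [D]
  12 | W B1 → L1 hit [D]
  13 | W B1 → L1 hit [D]
  14 | R B1 → L1 hit [D]
  15 | R B2 → L0 miss [-]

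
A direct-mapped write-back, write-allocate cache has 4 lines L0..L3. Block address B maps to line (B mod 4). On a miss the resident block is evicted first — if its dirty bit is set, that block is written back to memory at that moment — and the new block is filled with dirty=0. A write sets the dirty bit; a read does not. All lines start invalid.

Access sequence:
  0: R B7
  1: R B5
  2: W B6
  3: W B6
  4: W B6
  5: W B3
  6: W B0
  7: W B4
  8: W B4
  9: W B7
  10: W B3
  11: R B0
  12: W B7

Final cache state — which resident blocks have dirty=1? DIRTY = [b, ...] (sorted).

0: R B7 -> L3 miss  d=-]
1: R B5 -> L1 miss  d=-]
2: W B6 -> L2 miss  d=D]
3: W B6 -> L2 hit  d=D]
4: W B6 -> L2 hit  d=D]
5: W B3 -> L3 miss  d=D]
6: W B0 -> L0 miss  d=D]
7: W B4 -> L0 miss wb->B0  d=D]
8: W B4 -> L0 hit  d=D]
9: W B7 -> L3 miss wb->B3  d=D]
10: W B3 -> L3 miss wb->B7  d=D]
11: R B0 -> L0 miss wb->B4  d=-]
12: W B7 -> L3 miss wb->B3  d=D]

DIRTY = [6, 7]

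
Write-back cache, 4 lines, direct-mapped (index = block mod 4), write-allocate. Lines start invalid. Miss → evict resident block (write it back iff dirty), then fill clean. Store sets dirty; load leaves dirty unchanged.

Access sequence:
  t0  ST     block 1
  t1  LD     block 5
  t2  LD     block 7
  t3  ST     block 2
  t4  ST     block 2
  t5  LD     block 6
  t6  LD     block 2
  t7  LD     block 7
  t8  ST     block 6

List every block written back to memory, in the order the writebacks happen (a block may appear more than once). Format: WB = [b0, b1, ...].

WB = [1, 2]

0: W B1 -> L1 miss  d=D]
1: R B5 -> L1 miss wb->B1  d=-]
2: R B7 -> L3 miss  d=-]
3: W B2 -> L2 miss  d=D]
4: W B2 -> L2 hit  d=D]
5: R B6 -> L2 miss wb->B2  d=-]
6: R B2 -> L2 miss  d=-]
7: R B7 -> L3 hit  d=-]
8: W B6 -> L2 miss  d=D]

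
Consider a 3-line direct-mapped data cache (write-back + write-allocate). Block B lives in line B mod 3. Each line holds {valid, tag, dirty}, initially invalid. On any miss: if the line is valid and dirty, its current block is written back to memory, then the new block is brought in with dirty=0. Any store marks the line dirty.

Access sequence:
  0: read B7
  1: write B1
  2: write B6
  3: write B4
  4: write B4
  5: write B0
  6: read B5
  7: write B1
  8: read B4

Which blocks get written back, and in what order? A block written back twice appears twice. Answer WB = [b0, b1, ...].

WB = [1, 6, 4, 1]

0: R B7 -> L1 miss  d=-]
1: W B1 -> L1 miss  d=D]
2: W B6 -> L0 miss  d=D]
3: W B4 -> L1 miss wb->B1  d=D]
4: W B4 -> L1 hit  d=D]
5: W B0 -> L0 miss wb->B6  d=D]
6: R B5 -> L2 miss  d=-]
7: W B1 -> L1 miss wb->B4  d=D]
8: R B4 -> L1 miss wb->B1  d=-]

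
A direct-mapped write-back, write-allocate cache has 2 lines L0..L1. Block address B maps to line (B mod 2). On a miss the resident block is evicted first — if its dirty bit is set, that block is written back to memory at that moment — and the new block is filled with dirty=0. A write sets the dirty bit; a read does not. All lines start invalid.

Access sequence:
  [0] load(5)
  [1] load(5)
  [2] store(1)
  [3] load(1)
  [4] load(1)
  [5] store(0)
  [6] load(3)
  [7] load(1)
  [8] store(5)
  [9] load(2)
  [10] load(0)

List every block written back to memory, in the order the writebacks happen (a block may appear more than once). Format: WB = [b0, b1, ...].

0: R B5 → L1 miss [-]
1: R B5 → L1 hit [-]
2: W B1 → L1 miss [D]
3: R B1 → L1 hit [D]
4: R B1 → L1 hit [D]
5: W B0 → L0 miss [D]
6: R B3 → L1 miss wb→B1 [-]
7: R B1 → L1 miss [-]
8: W B5 → L1 miss [D]
9: R B2 → L0 miss wb→B0 [-]
10: R B0 → L0 miss [-]

WB = [1, 0]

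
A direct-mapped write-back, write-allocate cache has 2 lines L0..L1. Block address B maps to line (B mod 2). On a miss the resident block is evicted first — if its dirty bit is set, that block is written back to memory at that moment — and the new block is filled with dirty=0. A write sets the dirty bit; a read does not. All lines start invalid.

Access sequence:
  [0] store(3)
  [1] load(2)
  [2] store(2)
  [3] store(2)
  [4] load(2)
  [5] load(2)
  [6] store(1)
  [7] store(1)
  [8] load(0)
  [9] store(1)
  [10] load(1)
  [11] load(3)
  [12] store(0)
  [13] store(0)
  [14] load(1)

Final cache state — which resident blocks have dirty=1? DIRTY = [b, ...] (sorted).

0: W B3 → L1 miss [D]
1: R B2 → L0 miss [-]
2: W B2 → L0 hit [D]
3: W B2 → L0 hit [D]
4: R B2 → L0 hit [D]
5: R B2 → L0 hit [D]
6: W B1 → L1 miss wb→B3 [D]
7: W B1 → L1 hit [D]
8: R B0 → L0 miss wb→B2 [-]
9: W B1 → L1 hit [D]
10: R B1 → L1 hit [D]
11: R B3 → L1 miss wb→B1 [-]
12: W B0 → L0 hit [D]
13: W B0 → L0 hit [D]
14: R B1 → L1 miss [-]

DIRTY = [0]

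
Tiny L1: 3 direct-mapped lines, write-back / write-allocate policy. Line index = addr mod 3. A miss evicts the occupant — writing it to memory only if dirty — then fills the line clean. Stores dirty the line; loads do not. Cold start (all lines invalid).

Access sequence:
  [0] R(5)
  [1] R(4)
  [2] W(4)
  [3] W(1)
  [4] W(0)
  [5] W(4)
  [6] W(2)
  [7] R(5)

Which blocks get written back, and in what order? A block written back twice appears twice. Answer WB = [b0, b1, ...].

0: R B5 → L2 miss [-]
1: R B4 → L1 miss [-]
2: W B4 → L1 hit [D]
3: W B1 → L1 miss wb→B4 [D]
4: W B0 → L0 miss [D]
5: W B4 → L1 miss wb→B1 [D]
6: W B2 → L2 miss [D]
7: R B5 → L2 miss wb→B2 [-]

WB = [4, 1, 2]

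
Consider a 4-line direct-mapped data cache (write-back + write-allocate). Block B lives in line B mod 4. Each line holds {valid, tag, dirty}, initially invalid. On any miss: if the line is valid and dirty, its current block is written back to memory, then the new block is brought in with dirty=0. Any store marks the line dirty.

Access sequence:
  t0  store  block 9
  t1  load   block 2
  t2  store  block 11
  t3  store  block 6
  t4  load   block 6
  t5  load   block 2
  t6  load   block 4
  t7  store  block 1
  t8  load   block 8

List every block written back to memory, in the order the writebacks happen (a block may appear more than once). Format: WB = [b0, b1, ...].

WB = [6, 9]

  0 | W B9 → L1 miss [D]
  1 | R B2 → L2 miss [-]
  2 | W B11 → L3 miss [D]
  3 | W B6 → L2 miss [D]
  4 | R B6 → L2 hit [D]
  5 | R B2 → L2 miss wb→B6 [-]
  6 | R B4 → L0 miss [-]
  7 | W B1 → L1 miss wb→B9 [D]
  8 | R B8 → L0 miss [-]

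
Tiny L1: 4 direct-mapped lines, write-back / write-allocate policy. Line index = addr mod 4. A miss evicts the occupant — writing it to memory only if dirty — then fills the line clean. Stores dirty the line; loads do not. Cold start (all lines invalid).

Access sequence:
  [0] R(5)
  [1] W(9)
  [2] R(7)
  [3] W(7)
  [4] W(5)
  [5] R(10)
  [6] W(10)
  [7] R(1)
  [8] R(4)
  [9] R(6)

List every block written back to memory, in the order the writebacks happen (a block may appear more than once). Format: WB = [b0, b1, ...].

0: R B5 → L1 miss [-]
1: W B9 → L1 miss [D]
2: R B7 → L3 miss [-]
3: W B7 → L3 hit [D]
4: W B5 → L1 miss wb→B9 [D]
5: R B10 → L2 miss [-]
6: W B10 → L2 hit [D]
7: R B1 → L1 miss wb→B5 [-]
8: R B4 → L0 miss [-]
9: R B6 → L2 miss wb→B10 [-]

WB = [9, 5, 10]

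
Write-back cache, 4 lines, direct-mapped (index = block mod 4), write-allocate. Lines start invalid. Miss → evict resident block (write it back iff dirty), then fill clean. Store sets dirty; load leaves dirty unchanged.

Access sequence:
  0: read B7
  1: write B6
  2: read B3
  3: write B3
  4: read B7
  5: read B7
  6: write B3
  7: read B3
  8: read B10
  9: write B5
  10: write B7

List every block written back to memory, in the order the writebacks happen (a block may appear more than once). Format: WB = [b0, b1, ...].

0: R B7 → L3 miss [-]
1: W B6 → L2 miss [D]
2: R B3 → L3 miss [-]
3: W B3 → L3 hit [D]
4: R B7 → L3 miss wb→B3 [-]
5: R B7 → L3 hit [-]
6: W B3 → L3 miss [D]
7: R B3 → L3 hit [D]
8: R B10 → L2 miss wb→B6 [-]
9: W B5 → L1 miss [D]
10: W B7 → L3 miss wb→B3 [D]

WB = [3, 6, 3]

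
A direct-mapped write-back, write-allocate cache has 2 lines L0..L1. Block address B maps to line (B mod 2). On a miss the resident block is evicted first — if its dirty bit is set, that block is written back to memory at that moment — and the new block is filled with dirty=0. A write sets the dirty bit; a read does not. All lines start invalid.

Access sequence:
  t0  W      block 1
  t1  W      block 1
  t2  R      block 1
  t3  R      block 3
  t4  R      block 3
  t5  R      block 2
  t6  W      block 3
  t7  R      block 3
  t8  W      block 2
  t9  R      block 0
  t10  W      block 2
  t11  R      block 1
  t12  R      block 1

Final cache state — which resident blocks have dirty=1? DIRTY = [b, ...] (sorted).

0: W B1 → L1 miss [D]
1: W B1 → L1 hit [D]
2: R B1 → L1 hit [D]
3: R B3 → L1 miss wb→B1 [-]
4: R B3 → L1 hit [-]
5: R B2 → L0 miss [-]
6: W B3 → L1 hit [D]
7: R B3 → L1 hit [D]
8: W B2 → L0 hit [D]
9: R B0 → L0 miss wb→B2 [-]
10: W B2 → L0 miss [D]
11: R B1 → L1 miss wb→B3 [-]
12: R B1 → L1 hit [-]

DIRTY = [2]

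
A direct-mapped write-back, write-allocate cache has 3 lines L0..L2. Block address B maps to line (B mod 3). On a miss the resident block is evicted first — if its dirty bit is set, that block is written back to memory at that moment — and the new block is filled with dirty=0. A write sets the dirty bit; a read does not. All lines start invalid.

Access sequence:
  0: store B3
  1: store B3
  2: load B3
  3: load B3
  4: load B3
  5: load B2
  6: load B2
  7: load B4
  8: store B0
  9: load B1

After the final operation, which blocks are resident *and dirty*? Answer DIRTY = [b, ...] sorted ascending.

0: W B3 → L0 miss [D]
1: W B3 → L0 hit [D]
2: R B3 → L0 hit [D]
3: R B3 → L0 hit [D]
4: R B3 → L0 hit [D]
5: R B2 → L2 miss [-]
6: R B2 → L2 hit [-]
7: R B4 → L1 miss [-]
8: W B0 → L0 miss wb→B3 [D]
9: R B1 → L1 miss [-]

DIRTY = [0]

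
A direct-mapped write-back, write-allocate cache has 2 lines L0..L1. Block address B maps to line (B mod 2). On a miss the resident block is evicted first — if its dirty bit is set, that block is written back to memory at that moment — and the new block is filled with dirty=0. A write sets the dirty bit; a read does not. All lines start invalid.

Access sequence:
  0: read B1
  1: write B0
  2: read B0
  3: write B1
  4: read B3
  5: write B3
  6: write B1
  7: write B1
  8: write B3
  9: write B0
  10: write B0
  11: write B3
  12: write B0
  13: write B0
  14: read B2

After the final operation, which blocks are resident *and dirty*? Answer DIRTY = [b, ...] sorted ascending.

DIRTY = [3]

0: R B1 → L1 miss [-]
1: W B0 → L0 miss [D]
2: R B0 → L0 hit [D]
3: W B1 → L1 hit [D]
4: R B3 → L1 miss wb→B1 [-]
5: W B3 → L1 hit [D]
6: W B1 → L1 miss wb→B3 [D]
7: W B1 → L1 hit [D]
8: W B3 → L1 miss wb→B1 [D]
9: W B0 → L0 hit [D]
10: W B0 → L0 hit [D]
11: W B3 → L1 hit [D]
12: W B0 → L0 hit [D]
13: W B0 → L0 hit [D]
14: R B2 → L0 miss wb→B0 [-]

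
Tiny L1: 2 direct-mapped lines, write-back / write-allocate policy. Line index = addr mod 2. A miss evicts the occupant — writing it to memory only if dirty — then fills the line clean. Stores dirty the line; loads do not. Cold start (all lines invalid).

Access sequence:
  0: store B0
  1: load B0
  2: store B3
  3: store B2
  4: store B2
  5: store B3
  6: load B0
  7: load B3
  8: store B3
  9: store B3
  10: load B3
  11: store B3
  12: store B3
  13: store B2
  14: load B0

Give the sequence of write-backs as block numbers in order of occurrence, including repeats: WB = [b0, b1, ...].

0: W B0 -> L0 miss  d=D]
1: R B0 -> L0 hit  d=D]
2: W B3 -> L1 miss  d=D]
3: W B2 -> L0 miss wb->B0  d=D]
4: W B2 -> L0 hit  d=D]
5: W B3 -> L1 hit  d=D]
6: R B0 -> L0 miss wb->B2  d=-]
7: R B3 -> L1 hit  d=D]
8: W B3 -> L1 hit  d=D]
9: W B3 -> L1 hit  d=D]
10: R B3 -> L1 hit  d=D]
11: W B3 -> L1 hit  d=D]
12: W B3 -> L1 hit  d=D]
13: W B2 -> L0 miss  d=D]
14: R B0 -> L0 miss wb->B2  d=-]

WB = [0, 2, 2]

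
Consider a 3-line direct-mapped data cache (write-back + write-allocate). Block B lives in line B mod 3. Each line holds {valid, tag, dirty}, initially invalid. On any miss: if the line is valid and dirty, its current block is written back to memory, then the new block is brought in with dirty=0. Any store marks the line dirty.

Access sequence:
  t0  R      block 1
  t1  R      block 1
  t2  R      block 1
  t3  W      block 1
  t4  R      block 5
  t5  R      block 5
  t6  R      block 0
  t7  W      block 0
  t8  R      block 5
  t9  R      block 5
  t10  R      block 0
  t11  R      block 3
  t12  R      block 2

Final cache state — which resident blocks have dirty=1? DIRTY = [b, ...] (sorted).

  0 | R B1 → L1 miss [-]
  1 | R B1 → L1 hit [-]
  2 | R B1 → L1 hit [-]
  3 | W B1 → L1 hit [D]
  4 | R B5 → L2 miss [-]
  5 | R B5 → L2 hit [-]
  6 | R B0 → L0 miss [-]
  7 | W B0 → L0 hit [D]
  8 | R B5 → L2 hit [-]
  9 | R B5 → L2 hit [-]
  10 | R B0 → L0 hit [D]
  11 | R B3 → L0 miss wb→B0 [-]
  12 | R B2 → L2 miss [-]

DIRTY = [1]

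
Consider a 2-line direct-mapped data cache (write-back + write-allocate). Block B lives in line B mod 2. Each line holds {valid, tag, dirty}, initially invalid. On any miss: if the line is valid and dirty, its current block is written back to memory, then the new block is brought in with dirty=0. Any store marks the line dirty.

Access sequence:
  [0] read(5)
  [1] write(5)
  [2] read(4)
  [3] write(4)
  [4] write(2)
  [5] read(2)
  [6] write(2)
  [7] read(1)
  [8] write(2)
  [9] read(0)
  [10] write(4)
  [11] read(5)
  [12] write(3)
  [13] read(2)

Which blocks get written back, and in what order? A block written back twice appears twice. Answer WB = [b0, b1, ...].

WB = [4, 5, 2, 4]

0: R B5 -> L1 miss  d=-]
1: W B5 -> L1 hit  d=D]
2: R B4 -> L0 miss  d=-]
3: W B4 -> L0 hit  d=D]
4: W B2 -> L0 miss wb->B4  d=D]
5: R B2 -> L0 hit  d=D]
6: W B2 -> L0 hit  d=D]
7: R B1 -> L1 miss wb->B5  d=-]
8: W B2 -> L0 hit  d=D]
9: R B0 -> L0 miss wb->B2  d=-]
10: W B4 -> L0 miss  d=D]
11: R B5 -> L1 miss  d=-]
12: W B3 -> L1 miss  d=D]
13: R B2 -> L0 miss wb->B4  d=-]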